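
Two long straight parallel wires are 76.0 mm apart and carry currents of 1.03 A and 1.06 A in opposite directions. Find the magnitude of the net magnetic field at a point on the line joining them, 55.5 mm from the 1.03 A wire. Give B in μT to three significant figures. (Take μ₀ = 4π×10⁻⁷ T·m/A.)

B ≈ 14.1 μT

Each long wire gives B = μ₀I/(2πd). Distances are d₁ = 0.0555 m and d₂ = 0.0205 m.
B₁ = 3.71×10⁻⁶ T, B₂ = 1.03×10⁻⁵ T.
Between antiparallel currents both contributions point the same way, so they add. B = B₁ + B₂ = 3.71×10⁻⁶ + 1.03×10⁻⁵ = 1.41×10⁻⁵ T.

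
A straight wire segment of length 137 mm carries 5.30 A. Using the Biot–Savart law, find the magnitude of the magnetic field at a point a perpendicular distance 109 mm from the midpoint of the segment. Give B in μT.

B ≈ 5.17 μT

For a finite straight segment, B = (μ₀I/4πd)(sinθ₁ + sinθ₂), where θ₁, θ₂ are the angles from the perpendicular to each end.
The perpendicular from the point meets the wire at its midpoint, so each end is L/2 = 0.0685 m away along the wire.
sinθ₁ = 0.0685/√(0.0685²+0.109²) = 0.5321; sinθ₂ = 0.0685/√(0.0685²+0.109²) = 0.5321.
B = (4π×10⁻⁷ × 5.30) / (4π × 0.109) × (0.5321 + 0.5321) = 5.17×10⁻⁶ T.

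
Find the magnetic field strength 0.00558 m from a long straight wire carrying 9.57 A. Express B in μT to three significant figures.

B ≈ 343 μT

For an infinitely long straight wire, B = μ₀I/(2πd).
B = (4π×10⁻⁷ × 9.57) / (2π × 0.00558) = 3.43×10⁻⁴ T.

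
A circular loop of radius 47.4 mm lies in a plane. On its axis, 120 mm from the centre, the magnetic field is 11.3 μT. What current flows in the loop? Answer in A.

I ≈ 17.2 A

On the axis of a loop, B = μ₀IR²/[2(R²+z²)^(3/2)], so I = 2B(R²+z²)^(3/2)/(μ₀R²).
R² + z² = 0.002247 + 0.0144 = 0.01665 m²; raised to 3/2 gives 2.15×10⁻³ m³.
I = 2 × 1.13×10⁻⁵ × 2.15×10⁻³ / (1.26×10⁻⁶ × 0.002247) = 17.2 A.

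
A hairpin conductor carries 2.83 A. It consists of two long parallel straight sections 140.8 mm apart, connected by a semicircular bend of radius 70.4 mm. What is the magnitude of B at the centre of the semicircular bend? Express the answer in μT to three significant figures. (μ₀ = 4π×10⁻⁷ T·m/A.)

B ≈ 20.7 μT

The semicircular arc contributes B_arc = μ₀I·π/(4πR) = μ₀I/(4R) = 1.26×10⁻⁵ T.
Each semi-infinite lead is at perpendicular distance R = 0.0704 m from the centre, with the perpendicular foot at its near end, so it contributes μ₀I/(4πR); both point the same way, together 8.04×10⁻⁶ T.
Arc and leads all point the same direction: B = 1.26×10⁻⁵ + 8.04×10⁻⁶ = 2.07×10⁻⁵ T.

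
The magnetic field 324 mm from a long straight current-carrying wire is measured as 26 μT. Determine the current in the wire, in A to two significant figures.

I ≈ 42 A

For a long straight wire B = μ₀I/(2πd), so I = 2πdB/μ₀.
I = 2π × 0.324 × 2.60×10⁻⁵ / (4π×10⁻⁷) = 42.1 A.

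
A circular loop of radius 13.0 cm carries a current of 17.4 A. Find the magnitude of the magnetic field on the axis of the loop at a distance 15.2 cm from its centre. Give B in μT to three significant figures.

B ≈ 23.1 μT

On the axis of a circular loop, B = μ₀IR² / [2(R²+z²)^(3/2)].
R² + z² = (0.13)² + (0.152)² = 0.04 m², and (R²+z²)^(3/2) = 8.00×10⁻³ m³.
B = (4π×10⁻⁷ × 17.4 × 0.0169) / (2 × 8.00×10⁻³) = 2.31×10⁻⁵ T.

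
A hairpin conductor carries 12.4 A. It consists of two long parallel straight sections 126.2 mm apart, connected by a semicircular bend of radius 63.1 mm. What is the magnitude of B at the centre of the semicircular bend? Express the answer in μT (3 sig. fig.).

The semicircular arc contributes B_arc = μ₀I·π/(4πR) = μ₀I/(4R) = 6.17×10⁻⁵ T.
Each semi-infinite lead is at perpendicular distance R = 0.0631 m from the centre, with the perpendicular foot at its near end, so it contributes μ₀I/(4πR); both point the same way, together 3.93×10⁻⁵ T.
Arc and leads all point the same direction: B = 6.17×10⁻⁵ + 3.93×10⁻⁵ = 1.01×10⁻⁴ T.

B ≈ 101 μT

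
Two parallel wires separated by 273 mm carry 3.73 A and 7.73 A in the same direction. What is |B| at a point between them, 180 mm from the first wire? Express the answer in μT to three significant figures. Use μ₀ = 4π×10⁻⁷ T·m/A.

B ≈ 12.5 μT

Each long wire gives B = μ₀I/(2πd). Distances are d₁ = 0.18 m and d₂ = 0.093 m.
B₁ = 4.14×10⁻⁶ T, B₂ = 1.66×10⁻⁵ T.
Between parallel currents the two contributions point in opposite directions, so they subtract. B = |B₁ − B₂| = |4.14×10⁻⁶ − 1.66×10⁻⁵| = 1.25×10⁻⁵ T.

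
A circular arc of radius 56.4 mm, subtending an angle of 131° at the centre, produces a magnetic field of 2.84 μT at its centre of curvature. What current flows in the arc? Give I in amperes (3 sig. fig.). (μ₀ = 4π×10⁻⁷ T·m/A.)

I ≈ 0.701 A

For a circular arc, B = μ₀Iφ/(4πR) with φ in radians; here φ = 2.286 rad.
So I = 4πRB/(μ₀φ) = 4π × 0.0564 × 2.84×10⁻⁶ / (4π×10⁻⁷ × 2.286) = 0.701 A.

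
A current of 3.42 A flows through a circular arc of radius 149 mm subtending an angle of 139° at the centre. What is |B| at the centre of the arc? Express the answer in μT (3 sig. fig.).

B ≈ 5.57 μT

The Biot–Savart field of a circular arc at its centre is B = μ₀Iφ/(4πR), with φ = 2.426 rad.
B = (4π×10⁻⁷ × 3.42 × 2.426) / (4π × 0.149) = 5.57×10⁻⁶ T.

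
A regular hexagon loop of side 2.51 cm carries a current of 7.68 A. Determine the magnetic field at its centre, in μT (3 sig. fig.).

Each side is a finite straight segment at perpendicular distance d = a/(2 tan(π/6)) = 0.02174 m from the centre, with end-angles ±π/6.
One side contributes B₁ = (μ₀I/4πd)·2 sin(π/6) = 3.53×10⁻⁵ T.
All 6 sides add in the same direction: B = 6 × 3.53×10⁻⁵ = 2.12×10⁻⁴ T.

B ≈ 212 μT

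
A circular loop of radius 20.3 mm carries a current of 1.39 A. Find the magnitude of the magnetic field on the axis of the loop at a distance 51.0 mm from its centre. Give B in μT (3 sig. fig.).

On the axis of a circular loop, B = μ₀IR² / [2(R²+z²)^(3/2)].
R² + z² = (0.0203)² + (0.051)² = 0.003013 m², and (R²+z²)^(3/2) = 1.65×10⁻⁴ m³.
B = (4π×10⁻⁷ × 1.39 × 0.0004121) / (2 × 1.65×10⁻⁴) = 2.18×10⁻⁶ T.

B ≈ 2.18 μT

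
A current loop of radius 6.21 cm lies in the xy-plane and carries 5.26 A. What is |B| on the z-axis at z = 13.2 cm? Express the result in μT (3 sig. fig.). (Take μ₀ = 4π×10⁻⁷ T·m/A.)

On the axis of a circular loop, B = μ₀IR² / [2(R²+z²)^(3/2)].
R² + z² = (0.0621)² + (0.132)² = 0.02128 m², and (R²+z²)^(3/2) = 3.10×10⁻³ m³.
B = (4π×10⁻⁷ × 5.26 × 0.003856) / (2 × 3.10×10⁻³) = 4.11×10⁻⁶ T.

B ≈ 4.11 μT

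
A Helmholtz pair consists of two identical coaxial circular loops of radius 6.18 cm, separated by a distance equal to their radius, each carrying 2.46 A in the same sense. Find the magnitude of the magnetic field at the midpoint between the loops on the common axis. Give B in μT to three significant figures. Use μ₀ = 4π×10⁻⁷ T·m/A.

Each loop contributes B = μ₀IR²/[2(R²+z²)^(3/2)] on the axis, with z measured from that loop.
Loop 1 (z = 0.0309 m): B₁ = 1.79×10⁻⁵ T. Loop 2 (z = 0.0309 m): B₂ = 1.79×10⁻⁵ T.
The fields add: B = B₁ + B₂ = 3.58×10⁻⁵ T.

B ≈ 35.8 μT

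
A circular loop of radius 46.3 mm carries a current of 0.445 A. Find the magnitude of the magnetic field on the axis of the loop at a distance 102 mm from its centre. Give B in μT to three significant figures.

B ≈ 0.426 μT

On the axis of a circular loop, B = μ₀IR² / [2(R²+z²)^(3/2)].
R² + z² = (0.0463)² + (0.102)² = 0.01255 m², and (R²+z²)^(3/2) = 1.41×10⁻³ m³.
B = (4π×10⁻⁷ × 0.445 × 0.002144) / (2 × 1.41×10⁻³) = 4.26×10⁻⁷ T.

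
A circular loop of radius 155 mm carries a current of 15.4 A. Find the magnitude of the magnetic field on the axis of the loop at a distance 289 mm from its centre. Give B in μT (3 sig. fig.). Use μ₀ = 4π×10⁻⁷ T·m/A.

B ≈ 6.59 μT

On the axis of a circular loop, B = μ₀IR² / [2(R²+z²)^(3/2)].
R² + z² = (0.155)² + (0.289)² = 0.1075 m², and (R²+z²)^(3/2) = 3.53×10⁻² m³.
B = (4π×10⁻⁷ × 15.4 × 0.02403) / (2 × 3.53×10⁻²) = 6.59×10⁻⁶ T.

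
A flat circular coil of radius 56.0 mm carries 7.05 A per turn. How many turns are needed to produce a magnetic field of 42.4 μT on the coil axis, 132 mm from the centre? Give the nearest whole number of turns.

N = 9

For an N-turn coil, B = Nμ₀IR²/[2(R²+z²)^(3/2)]. A single turn gives B₁ = 4.71×10⁻⁶ T with R = 0.056 m, z = 0.132 m.
N = B/B₁ = 4.24×10⁻⁵ / 4.71×10⁻⁶ = 9.00.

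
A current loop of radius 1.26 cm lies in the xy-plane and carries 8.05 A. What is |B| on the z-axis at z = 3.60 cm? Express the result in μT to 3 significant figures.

B ≈ 14.5 μT

On the axis of a circular loop, B = μ₀IR² / [2(R²+z²)^(3/2)].
R² + z² = (0.0126)² + (0.036)² = 0.001455 m², and (R²+z²)^(3/2) = 5.55×10⁻⁵ m³.
B = (4π×10⁻⁷ × 8.05 × 0.0001588) / (2 × 5.55×10⁻⁵) = 1.45×10⁻⁵ T.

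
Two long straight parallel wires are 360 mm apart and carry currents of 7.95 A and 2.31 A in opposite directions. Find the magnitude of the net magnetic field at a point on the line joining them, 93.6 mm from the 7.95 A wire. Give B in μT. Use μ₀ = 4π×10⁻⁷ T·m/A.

B ≈ 18.7 μT

Each long wire gives B = μ₀I/(2πd). Distances are d₁ = 0.0936 m and d₂ = 0.2664 m.
B₁ = 1.70×10⁻⁵ T, B₂ = 1.73×10⁻⁶ T.
Between antiparallel currents both contributions point the same way, so they add. B = B₁ + B₂ = 1.70×10⁻⁵ + 1.73×10⁻⁶ = 1.87×10⁻⁵ T.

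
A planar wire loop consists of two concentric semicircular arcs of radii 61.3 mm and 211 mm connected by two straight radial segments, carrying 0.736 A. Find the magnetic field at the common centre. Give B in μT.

The radial connectors point toward the centre, so dl × r̂ = 0 and they contribute nothing.
Each semicircle gives μ₀I/(4R): inner arc 3.77×10⁻⁶ T, outer arc 1.10×10⁻⁶ T.
The two arcs carry current in opposite angular senses, so their fields oppose: B = |3.77×10⁻⁶ − 1.10×10⁻⁶| = 2.68×10⁻⁶ T.

B ≈ 2.68 μT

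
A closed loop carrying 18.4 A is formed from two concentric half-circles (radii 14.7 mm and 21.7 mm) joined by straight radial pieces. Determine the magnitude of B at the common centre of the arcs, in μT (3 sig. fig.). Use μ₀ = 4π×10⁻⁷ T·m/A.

The radial connectors point toward the centre, so dl × r̂ = 0 and they contribute nothing.
Each semicircle gives μ₀I/(4R): inner arc 3.93×10⁻⁴ T, outer arc 2.66×10⁻⁴ T.
The two arcs carry current in opposite angular senses, so their fields oppose: B = |3.93×10⁻⁴ − 2.66×10⁻⁴| = 1.27×10⁻⁴ T.

B ≈ 127 μT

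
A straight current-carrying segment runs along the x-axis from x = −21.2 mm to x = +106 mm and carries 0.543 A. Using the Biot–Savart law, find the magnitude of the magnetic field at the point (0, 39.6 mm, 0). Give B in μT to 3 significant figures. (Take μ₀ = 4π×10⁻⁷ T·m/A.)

For a finite straight segment, B = (μ₀I/4πd)(sinθ₁ + sinθ₂), where θ₁, θ₂ are the angles from the perpendicular to each end.
The perpendicular distance is d = 0.0396 m; the end-offsets along the wire are a = 0.0212 m and b = 0.106 m.
sinθ₁ = 0.0212/√(0.0212²+0.0396²) = 0.4720; sinθ₂ = 0.106/√(0.106²+0.0396²) = 0.9368.
B = (4π×10⁻⁷ × 0.543) / (4π × 0.0396) × (0.4720 + 0.9368) = 1.93×10⁻⁶ T.

B ≈ 1.93 μT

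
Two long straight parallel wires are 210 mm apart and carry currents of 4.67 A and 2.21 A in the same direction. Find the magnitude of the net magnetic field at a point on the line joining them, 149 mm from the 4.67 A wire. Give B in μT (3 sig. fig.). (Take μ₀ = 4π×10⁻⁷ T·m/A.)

B ≈ 0.977 μT

Each long wire gives B = μ₀I/(2πd). Distances are d₁ = 0.149 m and d₂ = 0.061 m.
B₁ = 6.27×10⁻⁶ T, B₂ = 7.25×10⁻⁶ T.
Between parallel currents the two contributions point in opposite directions, so they subtract. B = |B₁ − B₂| = |6.27×10⁻⁶ − 7.25×10⁻⁶| = 9.77×10⁻⁷ T.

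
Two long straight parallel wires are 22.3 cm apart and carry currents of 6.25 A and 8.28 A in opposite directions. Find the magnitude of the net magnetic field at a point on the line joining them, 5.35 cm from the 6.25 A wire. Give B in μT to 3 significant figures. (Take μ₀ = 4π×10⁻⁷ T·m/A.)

B ≈ 33.1 μT

Each long wire gives B = μ₀I/(2πd). Distances are d₁ = 0.0535 m and d₂ = 0.1695 m.
B₁ = 2.34×10⁻⁵ T, B₂ = 9.77×10⁻⁶ T.
Between antiparallel currents both contributions point the same way, so they add. B = B₁ + B₂ = 2.34×10⁻⁵ + 9.77×10⁻⁶ = 3.31×10⁻⁵ T.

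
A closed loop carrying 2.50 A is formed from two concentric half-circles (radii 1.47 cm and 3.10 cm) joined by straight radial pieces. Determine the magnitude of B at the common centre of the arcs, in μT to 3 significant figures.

The radial connectors point toward the centre, so dl × r̂ = 0 and they contribute nothing.
Each semicircle gives μ₀I/(4R): inner arc 5.34×10⁻⁵ T, outer arc 2.53×10⁻⁵ T.
The two arcs carry current in opposite angular senses, so their fields oppose: B = |5.34×10⁻⁵ − 2.53×10⁻⁵| = 2.81×10⁻⁵ T.

B ≈ 28.1 μT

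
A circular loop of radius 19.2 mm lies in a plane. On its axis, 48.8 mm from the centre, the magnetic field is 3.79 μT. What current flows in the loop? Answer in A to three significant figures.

I ≈ 2.36 A

On the axis of a loop, B = μ₀IR²/[2(R²+z²)^(3/2)], so I = 2B(R²+z²)^(3/2)/(μ₀R²).
R² + z² = 0.0003686 + 0.002381 = 0.00275 m²; raised to 3/2 gives 1.44×10⁻⁴ m³.
I = 2 × 3.79×10⁻⁶ × 1.44×10⁻⁴ / (1.26×10⁻⁶ × 0.0003686) = 2.36 A.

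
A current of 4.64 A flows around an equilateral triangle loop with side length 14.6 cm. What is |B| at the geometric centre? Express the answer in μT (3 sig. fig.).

Each side is a finite straight segment at perpendicular distance d = a/(2 tan(π/3)) = 0.04215 m from the centre, with end-angles ±π/3.
One side contributes B₁ = (μ₀I/4πd)·2 sin(π/3) = 1.91×10⁻⁵ T.
All 3 sides add in the same direction: B = 3 × 1.91×10⁻⁵ = 5.72×10⁻⁵ T.

B ≈ 57.2 μT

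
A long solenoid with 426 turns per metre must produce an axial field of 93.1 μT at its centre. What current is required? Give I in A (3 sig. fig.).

I ≈ 0.174 A

Inside a long solenoid B = μ₀nI with n = 426 m⁻¹, so I = B/(μ₀n).
I = 9.31×10⁻⁵ / (4π×10⁻⁷ × 426) = 0.174 A.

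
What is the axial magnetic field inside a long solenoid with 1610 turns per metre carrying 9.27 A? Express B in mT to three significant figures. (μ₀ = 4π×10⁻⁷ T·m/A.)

Inside a long solenoid, B = μ₀nI with n = 1610 turns/m.
B = 4π×10⁻⁷ × 1610 × 9.27 = 1.88×10⁻² T.

B ≈ 18.8 mT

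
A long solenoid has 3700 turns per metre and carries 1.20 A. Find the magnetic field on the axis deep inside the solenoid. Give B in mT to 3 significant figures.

Inside a long solenoid, B = μ₀nI with n = 3700 turns/m.
B = 4π×10⁻⁷ × 3700 × 1.20 = 5.58×10⁻³ T.

B ≈ 5.58 mT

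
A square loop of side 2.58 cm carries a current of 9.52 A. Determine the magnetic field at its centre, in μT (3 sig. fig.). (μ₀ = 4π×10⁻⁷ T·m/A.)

Each side is a finite straight segment at perpendicular distance d = a/(2 tan(π/4)) = 0.0129 m from the centre, with end-angles ±π/4.
One side contributes B₁ = (μ₀I/4πd)·2 sin(π/4) = 1.04×10⁻⁴ T.
All 4 sides add in the same direction: B = 4 × 1.04×10⁻⁴ = 4.17×10⁻⁴ T.

B ≈ 417 μT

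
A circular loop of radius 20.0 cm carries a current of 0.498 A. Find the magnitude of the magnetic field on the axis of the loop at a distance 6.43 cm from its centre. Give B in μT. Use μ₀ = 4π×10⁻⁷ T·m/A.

B ≈ 1.35 μT

On the axis of a circular loop, B = μ₀IR² / [2(R²+z²)^(3/2)].
R² + z² = (0.2)² + (0.0643)² = 0.04413 m², and (R²+z²)^(3/2) = 9.27×10⁻³ m³.
B = (4π×10⁻⁷ × 0.498 × 0.04) / (2 × 9.27×10⁻³) = 1.35×10⁻⁶ T.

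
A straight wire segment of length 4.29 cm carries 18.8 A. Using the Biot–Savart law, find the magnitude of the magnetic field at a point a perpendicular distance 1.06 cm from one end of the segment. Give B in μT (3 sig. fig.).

B ≈ 172 μT

For a finite straight segment, B = (μ₀I/4πd)(sinθ₁ + sinθ₂), where θ₁, θ₂ are the angles from the perpendicular to each end.
The perpendicular foot is at one end, so the two end-offsets along the wire are 0 and L = 0.0429 m.
sinθ₁ = 0/√(0²+0.0106²) = 0.0000; sinθ₂ = 0.0429/√(0.0429²+0.0106²) = 0.9708.
B = (4π×10⁻⁷ × 18.8) / (4π × 0.0106) × (0.0000 + 0.9708) = 1.72×10⁻⁴ T.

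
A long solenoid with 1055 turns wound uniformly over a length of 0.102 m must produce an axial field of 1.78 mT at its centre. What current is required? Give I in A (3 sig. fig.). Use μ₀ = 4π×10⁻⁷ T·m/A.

Inside a long solenoid B = μ₀nI with n = 1.034×10⁴ m⁻¹, so I = B/(μ₀n).
I = 1.78×10⁻³ / (4π×10⁻⁷ × 1.034×10⁴) = 0.137 A.

I ≈ 0.137 A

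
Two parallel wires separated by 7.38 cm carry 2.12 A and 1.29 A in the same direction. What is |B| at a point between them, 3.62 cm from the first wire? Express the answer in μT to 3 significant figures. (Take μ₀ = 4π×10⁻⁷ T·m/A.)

B ≈ 4.85 μT

Each long wire gives B = μ₀I/(2πd). Distances are d₁ = 0.0362 m and d₂ = 0.0376 m.
B₁ = 1.17×10⁻⁵ T, B₂ = 6.86×10⁻⁶ T.
Between parallel currents the two contributions point in opposite directions, so they subtract. B = |B₁ − B₂| = |1.17×10⁻⁵ − 6.86×10⁻⁶| = 4.85×10⁻⁶ T.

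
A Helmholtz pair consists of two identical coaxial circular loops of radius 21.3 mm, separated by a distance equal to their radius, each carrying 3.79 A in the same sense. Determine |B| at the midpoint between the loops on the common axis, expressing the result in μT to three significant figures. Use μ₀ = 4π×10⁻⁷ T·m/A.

Each loop contributes B = μ₀IR²/[2(R²+z²)^(3/2)] on the axis, with z measured from that loop.
Loop 1 (z = 0.01065 m): B₁ = 8.00×10⁻⁵ T. Loop 2 (z = 0.01065 m): B₂ = 8.00×10⁻⁵ T.
The fields add: B = B₁ + B₂ = 1.60×10⁻⁴ T.

B ≈ 160 μT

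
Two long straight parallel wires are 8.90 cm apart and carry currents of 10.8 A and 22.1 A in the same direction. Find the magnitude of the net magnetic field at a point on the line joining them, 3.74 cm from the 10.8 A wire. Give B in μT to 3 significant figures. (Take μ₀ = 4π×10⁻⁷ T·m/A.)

B ≈ 27.9 μT

Each long wire gives B = μ₀I/(2πd). Distances are d₁ = 0.0374 m and d₂ = 0.0516 m.
B₁ = 5.78×10⁻⁵ T, B₂ = 8.57×10⁻⁵ T.
Between parallel currents the two contributions point in opposite directions, so they subtract. B = |B₁ − B₂| = |5.78×10⁻⁵ − 8.57×10⁻⁵| = 2.79×10⁻⁵ T.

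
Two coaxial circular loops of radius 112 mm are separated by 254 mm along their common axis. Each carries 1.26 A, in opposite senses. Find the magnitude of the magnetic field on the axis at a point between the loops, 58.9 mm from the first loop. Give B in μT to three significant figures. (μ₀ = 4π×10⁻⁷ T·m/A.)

B ≈ 4.03 μT

Each loop contributes B = μ₀IR²/[2(R²+z²)^(3/2)] on the axis, with z measured from that loop.
Loop 1 (z = 0.0589 m): B₁ = 4.90×10⁻⁶ T. Loop 2 (z = 0.1951 m): B₂ = 8.72×10⁻⁷ T.
The fields oppose: B = |B₁ − B₂| = 4.03×10⁻⁶ T.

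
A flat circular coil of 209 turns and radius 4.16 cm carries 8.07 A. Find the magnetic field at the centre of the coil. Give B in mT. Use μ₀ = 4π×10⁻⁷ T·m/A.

B ≈ 25.5 mT

For an N-turn flat coil, B = Nμ₀I/(2R) with R = 0.0416 m.
B = 209 × 1.22×10⁻⁴ T = 2.55×10⁻² T.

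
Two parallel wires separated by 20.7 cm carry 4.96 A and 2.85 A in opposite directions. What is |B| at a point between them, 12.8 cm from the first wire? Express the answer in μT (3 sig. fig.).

B ≈ 15.0 μT

Each long wire gives B = μ₀I/(2πd). Distances are d₁ = 0.128 m and d₂ = 0.079 m.
B₁ = 7.75×10⁻⁶ T, B₂ = 7.22×10⁻⁶ T.
Between antiparallel currents both contributions point the same way, so they add. B = B₁ + B₂ = 7.75×10⁻⁶ + 7.22×10⁻⁶ = 1.50×10⁻⁵ T.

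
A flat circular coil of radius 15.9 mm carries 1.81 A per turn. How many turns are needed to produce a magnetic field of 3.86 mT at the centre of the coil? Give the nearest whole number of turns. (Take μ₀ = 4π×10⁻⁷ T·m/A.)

For an N-turn coil, B = Nμ₀I/(2R). A single turn gives B₁ = 7.15×10⁻⁵ T with R = 0.0159 m.
N = B/B₁ = 3.86×10⁻³ / 7.15×10⁻⁵ = 53.97.

N = 54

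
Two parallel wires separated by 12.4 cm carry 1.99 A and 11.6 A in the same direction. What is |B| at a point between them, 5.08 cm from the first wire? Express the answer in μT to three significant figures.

Each long wire gives B = μ₀I/(2πd). Distances are d₁ = 0.0508 m and d₂ = 0.0732 m.
B₁ = 7.83×10⁻⁶ T, B₂ = 3.17×10⁻⁵ T.
Between parallel currents the two contributions point in opposite directions, so they subtract. B = |B₁ − B₂| = |7.83×10⁻⁶ − 3.17×10⁻⁵| = 2.39×10⁻⁵ T.

B ≈ 23.9 μT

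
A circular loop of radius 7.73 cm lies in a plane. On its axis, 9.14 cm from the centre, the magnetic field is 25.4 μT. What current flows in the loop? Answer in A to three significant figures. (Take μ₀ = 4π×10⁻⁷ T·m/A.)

On the axis of a loop, B = μ₀IR²/[2(R²+z²)^(3/2)], so I = 2B(R²+z²)^(3/2)/(μ₀R²).
R² + z² = 0.005975 + 0.008354 = 0.01433 m²; raised to 3/2 gives 1.72×10⁻³ m³.
I = 2 × 2.54×10⁻⁵ × 1.72×10⁻³ / (1.26×10⁻⁶ × 0.005975) = 11.6 A.

I ≈ 11.6 A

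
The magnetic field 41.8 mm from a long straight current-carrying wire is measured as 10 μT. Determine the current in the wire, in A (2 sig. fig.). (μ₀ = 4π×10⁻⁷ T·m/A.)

For a long straight wire B = μ₀I/(2πd), so I = 2πdB/μ₀.
I = 2π × 0.0418 × 1.00×10⁻⁵ / (4π×10⁻⁷) = 2.09 A.

I ≈ 2.1 A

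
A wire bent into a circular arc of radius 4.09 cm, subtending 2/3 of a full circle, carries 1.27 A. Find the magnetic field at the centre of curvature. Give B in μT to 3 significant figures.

The Biot–Savart field of a circular arc at its centre is B = μ₀Iφ/(4πR), with φ = 4.189 rad.
B = (4π×10⁻⁷ × 1.27 × 4.189) / (4π × 0.0409) = 1.30×10⁻⁵ T.

B ≈ 13.0 μT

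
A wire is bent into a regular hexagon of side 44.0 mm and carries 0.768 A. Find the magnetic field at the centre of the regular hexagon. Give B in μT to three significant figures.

Each side is a finite straight segment at perpendicular distance d = a/(2 tan(π/6)) = 0.03811 m from the centre, with end-angles ±π/6.
One side contributes B₁ = (μ₀I/4πd)·2 sin(π/6) = 2.02×10⁻⁶ T.
All 6 sides add in the same direction: B = 6 × 2.02×10⁻⁶ = 1.21×10⁻⁵ T.

B ≈ 12.1 μT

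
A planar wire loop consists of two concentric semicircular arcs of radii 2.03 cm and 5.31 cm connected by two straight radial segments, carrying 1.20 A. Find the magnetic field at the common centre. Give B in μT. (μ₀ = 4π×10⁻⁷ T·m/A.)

The radial connectors point toward the centre, so dl × r̂ = 0 and they contribute nothing.
Each semicircle gives μ₀I/(4R): inner arc 1.86×10⁻⁵ T, outer arc 7.10×10⁻⁶ T.
The two arcs carry current in opposite angular senses, so their fields oppose: B = |1.86×10⁻⁵ − 7.10×10⁻⁶| = 1.15×10⁻⁵ T.

B ≈ 11.5 μT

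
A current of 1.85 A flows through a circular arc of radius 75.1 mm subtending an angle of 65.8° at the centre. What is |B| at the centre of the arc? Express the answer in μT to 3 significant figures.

The Biot–Savart field of a circular arc at its centre is B = μ₀Iφ/(4πR), with φ = 1.148 rad.
B = (4π×10⁻⁷ × 1.85 × 1.148) / (4π × 0.0751) = 2.83×10⁻⁶ T.

B ≈ 2.83 μT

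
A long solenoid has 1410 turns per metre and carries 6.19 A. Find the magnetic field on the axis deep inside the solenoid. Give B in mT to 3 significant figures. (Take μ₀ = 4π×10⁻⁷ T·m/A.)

B ≈ 11.0 mT

Inside a long solenoid, B = μ₀nI with n = 1410 turns/m.
B = 4π×10⁻⁷ × 1410 × 6.19 = 1.10×10⁻² T.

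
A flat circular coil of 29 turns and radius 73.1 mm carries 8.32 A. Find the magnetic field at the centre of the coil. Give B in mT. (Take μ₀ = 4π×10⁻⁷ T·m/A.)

B ≈ 2.07 mT

For an N-turn flat coil, B = Nμ₀I/(2R) with R = 0.0731 m.
B = 29 × 7.15×10⁻⁵ T = 2.07×10⁻³ T.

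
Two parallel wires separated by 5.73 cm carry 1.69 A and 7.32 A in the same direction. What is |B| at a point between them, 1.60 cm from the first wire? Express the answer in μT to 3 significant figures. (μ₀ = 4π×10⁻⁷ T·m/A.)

Each long wire gives B = μ₀I/(2πd). Distances are d₁ = 0.016 m and d₂ = 0.0413 m.
B₁ = 2.11×10⁻⁵ T, B₂ = 3.54×10⁻⁵ T.
Between parallel currents the two contributions point in opposite directions, so they subtract. B = |B₁ − B₂| = |2.11×10⁻⁵ − 3.54×10⁻⁵| = 1.43×10⁻⁵ T.

B ≈ 14.3 μT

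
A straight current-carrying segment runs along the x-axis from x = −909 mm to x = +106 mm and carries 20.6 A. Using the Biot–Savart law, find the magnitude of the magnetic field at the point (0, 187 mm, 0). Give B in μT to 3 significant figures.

B ≈ 16.2 μT

For a finite straight segment, B = (μ₀I/4πd)(sinθ₁ + sinθ₂), where θ₁, θ₂ are the angles from the perpendicular to each end.
The perpendicular distance is d = 0.187 m; the end-offsets along the wire are a = 0.909 m and b = 0.106 m.
sinθ₁ = 0.909/√(0.909²+0.187²) = 0.9795; sinθ₂ = 0.106/√(0.106²+0.187²) = 0.4931.
B = (4π×10⁻⁷ × 20.6) / (4π × 0.187) × (0.9795 + 0.4931) = 1.62×10⁻⁵ T.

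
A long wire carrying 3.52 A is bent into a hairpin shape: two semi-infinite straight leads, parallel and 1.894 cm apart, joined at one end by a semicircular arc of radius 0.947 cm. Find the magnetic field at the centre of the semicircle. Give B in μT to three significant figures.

The semicircular arc contributes B_arc = μ₀I·π/(4πR) = μ₀I/(4R) = 1.17×10⁻⁴ T.
Each semi-infinite lead is at perpendicular distance R = 0.00947 m from the centre, with the perpendicular foot at its near end, so it contributes μ₀I/(4πR); both point the same way, together 7.43×10⁻⁵ T.
Arc and leads all point the same direction: B = 1.17×10⁻⁴ + 7.43×10⁻⁵ = 1.91×10⁻⁴ T.

B ≈ 191 μT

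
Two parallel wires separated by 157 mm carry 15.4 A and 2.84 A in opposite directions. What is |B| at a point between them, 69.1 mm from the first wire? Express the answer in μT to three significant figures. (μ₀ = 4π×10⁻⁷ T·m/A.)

Each long wire gives B = μ₀I/(2πd). Distances are d₁ = 0.0691 m and d₂ = 0.0879 m.
B₁ = 4.46×10⁻⁵ T, B₂ = 6.46×10⁻⁶ T.
Between antiparallel currents both contributions point the same way, so they add. B = B₁ + B₂ = 4.46×10⁻⁵ + 6.46×10⁻⁶ = 5.10×10⁻⁵ T.

B ≈ 51.0 μT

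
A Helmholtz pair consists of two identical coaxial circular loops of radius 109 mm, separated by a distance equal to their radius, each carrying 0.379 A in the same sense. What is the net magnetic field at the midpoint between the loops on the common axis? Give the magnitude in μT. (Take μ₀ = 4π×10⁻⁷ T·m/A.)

Each loop contributes B = μ₀IR²/[2(R²+z²)^(3/2)] on the axis, with z measured from that loop.
Loop 1 (z = 0.0545 m): B₁ = 1.56×10⁻⁶ T. Loop 2 (z = 0.0545 m): B₂ = 1.56×10⁻⁶ T.
The fields add: B = B₁ + B₂ = 3.13×10⁻⁶ T.

B ≈ 3.13 μT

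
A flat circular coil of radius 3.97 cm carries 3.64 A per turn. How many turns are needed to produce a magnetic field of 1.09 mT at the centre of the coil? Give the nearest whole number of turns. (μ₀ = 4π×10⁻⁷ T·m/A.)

N = 19

For an N-turn coil, B = Nμ₀I/(2R). A single turn gives B₁ = 5.76×10⁻⁵ T with R = 0.0397 m.
N = B/B₁ = 1.09×10⁻³ / 5.76×10⁻⁵ = 18.92.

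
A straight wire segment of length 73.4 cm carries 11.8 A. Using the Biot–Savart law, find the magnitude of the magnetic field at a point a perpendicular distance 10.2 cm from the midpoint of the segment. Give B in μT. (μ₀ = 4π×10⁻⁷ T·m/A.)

For a finite straight segment, B = (μ₀I/4πd)(sinθ₁ + sinθ₂), where θ₁, θ₂ are the angles from the perpendicular to each end.
The perpendicular from the point meets the wire at its midpoint, so each end is L/2 = 0.367 m away along the wire.
sinθ₁ = 0.367/√(0.367²+0.102²) = 0.9635; sinθ₂ = 0.367/√(0.367²+0.102²) = 0.9635.
B = (4π×10⁻⁷ × 11.8) / (4π × 0.102) × (0.9635 + 0.9635) = 2.23×10⁻⁵ T.

B ≈ 22.3 μT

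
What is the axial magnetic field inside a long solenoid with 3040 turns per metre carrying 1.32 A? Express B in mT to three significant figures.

Inside a long solenoid, B = μ₀nI with n = 3040 turns/m.
B = 4π×10⁻⁷ × 3040 × 1.32 = 5.04×10⁻³ T.

B ≈ 5.04 mT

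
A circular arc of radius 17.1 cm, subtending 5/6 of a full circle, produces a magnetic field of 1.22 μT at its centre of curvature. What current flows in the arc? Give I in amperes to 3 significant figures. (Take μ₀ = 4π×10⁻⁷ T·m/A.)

For a circular arc, B = μ₀Iφ/(4πR) with φ in radians; here φ = 5.236 rad.
So I = 4πRB/(μ₀φ) = 4π × 0.171 × 1.22×10⁻⁶ / (4π×10⁻⁷ × 5.236) = 0.398 A.

I ≈ 0.398 A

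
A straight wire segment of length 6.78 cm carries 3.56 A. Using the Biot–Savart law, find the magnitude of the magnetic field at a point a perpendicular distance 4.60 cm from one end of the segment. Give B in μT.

B ≈ 6.40 μT

For a finite straight segment, B = (μ₀I/4πd)(sinθ₁ + sinθ₂), where θ₁, θ₂ are the angles from the perpendicular to each end.
The perpendicular foot is at one end, so the two end-offsets along the wire are 0 and L = 0.0678 m.
sinθ₁ = 0/√(0²+0.046²) = 0.0000; sinθ₂ = 0.0678/√(0.0678²+0.046²) = 0.8275.
B = (4π×10⁻⁷ × 3.56) / (4π × 0.046) × (0.0000 + 0.8275) = 6.40×10⁻⁶ T.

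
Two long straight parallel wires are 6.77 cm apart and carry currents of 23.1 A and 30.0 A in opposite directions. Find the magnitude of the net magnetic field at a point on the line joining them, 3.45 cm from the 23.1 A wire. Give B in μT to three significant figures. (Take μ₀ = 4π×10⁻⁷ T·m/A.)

Each long wire gives B = μ₀I/(2πd). Distances are d₁ = 0.0345 m and d₂ = 0.0332 m.
B₁ = 1.34×10⁻⁴ T, B₂ = 1.81×10⁻⁴ T.
Between antiparallel currents both contributions point the same way, so they add. B = B₁ + B₂ = 1.34×10⁻⁴ + 1.81×10⁻⁴ = 3.15×10⁻⁴ T.

B ≈ 315 μT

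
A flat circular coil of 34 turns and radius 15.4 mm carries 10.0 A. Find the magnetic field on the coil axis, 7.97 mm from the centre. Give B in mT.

B ≈ 9.72 mT

For an N-turn flat coil, B = Nμ₀IR²/[2(R²+z²)^(3/2)] with R = 0.0154 m, z = 0.00797 m.
B = 34 × 2.86×10⁻⁴ T = 9.72×10⁻³ T.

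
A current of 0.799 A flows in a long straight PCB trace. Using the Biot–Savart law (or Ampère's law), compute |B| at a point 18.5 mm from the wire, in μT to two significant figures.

B ≈ 8.6 μT

For an infinitely long straight wire, B = μ₀I/(2πd).
B = (4π×10⁻⁷ × 0.799) / (2π × 0.0185) = 8.64×10⁻⁶ T.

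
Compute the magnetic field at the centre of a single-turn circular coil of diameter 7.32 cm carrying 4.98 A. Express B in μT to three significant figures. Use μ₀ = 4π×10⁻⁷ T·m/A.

B ≈ 85.5 μT

At the centre of a circular loop the Biot–Savart law gives B = μ₀I/(2R) (so R = 0.0366 m).
B = (4π×10⁻⁷ × 4.98) / (2 × 0.0366) = 8.55×10⁻⁵ T.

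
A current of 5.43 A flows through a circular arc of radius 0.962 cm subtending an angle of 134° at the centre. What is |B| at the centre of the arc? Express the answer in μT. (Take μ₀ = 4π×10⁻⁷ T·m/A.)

The Biot–Savart field of a circular arc at its centre is B = μ₀Iφ/(4πR), with φ = 2.339 rad.
B = (4π×10⁻⁷ × 5.43 × 2.339) / (4π × 0.00962) = 1.32×10⁻⁴ T.

B ≈ 132 μT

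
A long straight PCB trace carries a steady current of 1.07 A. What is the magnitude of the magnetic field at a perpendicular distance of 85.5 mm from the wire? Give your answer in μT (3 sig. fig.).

B ≈ 2.50 μT

For an infinitely long straight wire, B = μ₀I/(2πd).
B = (4π×10⁻⁷ × 1.07) / (2π × 0.0855) = 2.50×10⁻⁶ T.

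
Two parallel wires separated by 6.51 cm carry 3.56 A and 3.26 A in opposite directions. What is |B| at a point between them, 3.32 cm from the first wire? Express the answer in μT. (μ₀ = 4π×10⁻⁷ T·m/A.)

Each long wire gives B = μ₀I/(2πd). Distances are d₁ = 0.0332 m and d₂ = 0.0319 m.
B₁ = 2.14×10⁻⁵ T, B₂ = 2.04×10⁻⁵ T.
Between antiparallel currents both contributions point the same way, so they add. B = B₁ + B₂ = 2.14×10⁻⁵ + 2.04×10⁻⁵ = 4.19×10⁻⁵ T.

B ≈ 41.9 μT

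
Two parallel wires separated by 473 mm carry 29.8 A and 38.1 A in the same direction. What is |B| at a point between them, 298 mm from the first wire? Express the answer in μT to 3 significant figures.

B ≈ 23.5 μT

Each long wire gives B = μ₀I/(2πd). Distances are d₁ = 0.298 m and d₂ = 0.175 m.
B₁ = 2.00×10⁻⁵ T, B₂ = 4.35×10⁻⁵ T.
Between parallel currents the two contributions point in opposite directions, so they subtract. B = |B₁ − B₂| = |2.00×10⁻⁵ − 4.35×10⁻⁵| = 2.35×10⁻⁵ T.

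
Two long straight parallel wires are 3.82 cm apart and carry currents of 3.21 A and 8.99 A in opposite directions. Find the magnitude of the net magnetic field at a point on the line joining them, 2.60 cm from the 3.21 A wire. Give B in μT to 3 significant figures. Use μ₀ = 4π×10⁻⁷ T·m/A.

B ≈ 172 μT

Each long wire gives B = μ₀I/(2πd). Distances are d₁ = 0.026 m and d₂ = 0.0122 m.
B₁ = 2.47×10⁻⁵ T, B₂ = 1.47×10⁻⁴ T.
Between antiparallel currents both contributions point the same way, so they add. B = B₁ + B₂ = 2.47×10⁻⁵ + 1.47×10⁻⁴ = 1.72×10⁻⁴ T.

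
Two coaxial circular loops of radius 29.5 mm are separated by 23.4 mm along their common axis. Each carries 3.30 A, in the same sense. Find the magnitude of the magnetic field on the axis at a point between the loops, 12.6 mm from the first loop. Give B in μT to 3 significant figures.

Each loop contributes B = μ₀IR²/[2(R²+z²)^(3/2)] on the axis, with z measured from that loop.
Loop 1 (z = 0.0126 m): B₁ = 5.47×10⁻⁵ T. Loop 2 (z = 0.0108 m): B₂ = 5.82×10⁻⁵ T.
The fields add: B = B₁ + B₂ = 1.13×10⁻⁴ T.

B ≈ 113 μT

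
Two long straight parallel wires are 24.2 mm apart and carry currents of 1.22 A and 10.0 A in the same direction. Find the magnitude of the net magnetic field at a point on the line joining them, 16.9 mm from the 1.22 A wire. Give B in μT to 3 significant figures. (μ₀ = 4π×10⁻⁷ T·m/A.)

B ≈ 260 μT

Each long wire gives B = μ₀I/(2πd). Distances are d₁ = 0.0169 m and d₂ = 0.0073 m.
B₁ = 1.44×10⁻⁵ T, B₂ = 2.74×10⁻⁴ T.
Between parallel currents the two contributions point in opposite directions, so they subtract. B = |B₁ − B₂| = |1.44×10⁻⁵ − 2.74×10⁻⁴| = 2.60×10⁻⁴ T.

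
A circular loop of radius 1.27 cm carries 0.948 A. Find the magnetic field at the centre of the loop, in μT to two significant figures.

At the centre of a circular loop the Biot–Savart law gives B = μ₀I/(2R).
B = (4π×10⁻⁷ × 0.948) / (2 × 0.0127) = 4.69×10⁻⁵ T.

B ≈ 47 μT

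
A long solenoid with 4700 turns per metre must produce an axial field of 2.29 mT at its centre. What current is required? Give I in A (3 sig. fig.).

I ≈ 0.388 A

Inside a long solenoid B = μ₀nI with n = 4700 m⁻¹, so I = B/(μ₀n).
I = 2.29×10⁻³ / (4π×10⁻⁷ × 4700) = 0.388 A.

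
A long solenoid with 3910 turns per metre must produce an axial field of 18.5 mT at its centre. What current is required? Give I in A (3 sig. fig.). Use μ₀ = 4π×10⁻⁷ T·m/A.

I ≈ 3.77 A

Inside a long solenoid B = μ₀nI with n = 3910 m⁻¹, so I = B/(μ₀n).
I = 1.85×10⁻² / (4π×10⁻⁷ × 3910) = 3.77 A.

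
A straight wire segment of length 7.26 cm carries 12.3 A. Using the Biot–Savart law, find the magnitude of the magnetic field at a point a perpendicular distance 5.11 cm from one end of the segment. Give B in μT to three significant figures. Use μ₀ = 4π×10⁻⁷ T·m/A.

For a finite straight segment, B = (μ₀I/4πd)(sinθ₁ + sinθ₂), where θ₁, θ₂ are the angles from the perpendicular to each end.
The perpendicular foot is at one end, so the two end-offsets along the wire are 0 and L = 0.0726 m.
sinθ₁ = 0/√(0²+0.0511²) = 0.0000; sinθ₂ = 0.0726/√(0.0726²+0.0511²) = 0.8177.
B = (4π×10⁻⁷ × 12.3) / (4π × 0.0511) × (0.0000 + 0.8177) = 1.97×10⁻⁵ T.

B ≈ 19.7 μT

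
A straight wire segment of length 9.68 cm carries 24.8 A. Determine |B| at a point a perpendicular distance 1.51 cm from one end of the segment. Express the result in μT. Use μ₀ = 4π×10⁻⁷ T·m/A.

B ≈ 162 μT

For a finite straight segment, B = (μ₀I/4πd)(sinθ₁ + sinθ₂), where θ₁, θ₂ are the angles from the perpendicular to each end.
The perpendicular foot is at one end, so the two end-offsets along the wire are 0 and L = 0.0968 m.
sinθ₁ = 0/√(0²+0.0151²) = 0.0000; sinθ₂ = 0.0968/√(0.0968²+0.0151²) = 0.9881.
B = (4π×10⁻⁷ × 24.8) / (4π × 0.0151) × (0.0000 + 0.9881) = 1.62×10⁻⁴ T.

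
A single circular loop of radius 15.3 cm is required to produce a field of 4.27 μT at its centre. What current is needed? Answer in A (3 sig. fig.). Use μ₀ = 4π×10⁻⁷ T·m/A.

At the centre of a circular loop B = μ₀I/(2R), so I = 2RB/μ₀.
With R = 0.153 m, I = 2 × 0.153 × 4.27×10⁻⁶ / (4π×10⁻⁷) = 1.04 A.

I ≈ 1.04 A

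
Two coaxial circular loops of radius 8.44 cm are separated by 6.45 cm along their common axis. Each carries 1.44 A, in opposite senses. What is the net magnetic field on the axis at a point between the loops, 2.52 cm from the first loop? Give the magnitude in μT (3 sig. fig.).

Each loop contributes B = μ₀IR²/[2(R²+z²)^(3/2)] on the axis, with z measured from that loop.
Loop 1 (z = 0.0252 m): B₁ = 9.43×10⁻⁶ T. Loop 2 (z = 0.0393 m): B₂ = 7.99×10⁻⁶ T.
The fields oppose: B = |B₁ − B₂| = 1.44×10⁻⁶ T.

B ≈ 1.44 μT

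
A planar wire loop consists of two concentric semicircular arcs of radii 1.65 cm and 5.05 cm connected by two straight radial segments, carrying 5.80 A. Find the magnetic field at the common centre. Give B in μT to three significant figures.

B ≈ 74.4 μT

The radial connectors point toward the centre, so dl × r̂ = 0 and they contribute nothing.
Each semicircle gives μ₀I/(4R): inner arc 1.10×10⁻⁴ T, outer arc 3.61×10⁻⁵ T.
The two arcs carry current in opposite angular senses, so their fields oppose: B = |1.10×10⁻⁴ − 3.61×10⁻⁵| = 7.44×10⁻⁵ T.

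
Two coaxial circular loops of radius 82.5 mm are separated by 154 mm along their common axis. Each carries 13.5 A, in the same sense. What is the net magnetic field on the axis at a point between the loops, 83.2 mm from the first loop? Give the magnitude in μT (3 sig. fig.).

Each loop contributes B = μ₀IR²/[2(R²+z²)^(3/2)] on the axis, with z measured from that loop.
Loop 1 (z = 0.0832 m): B₁ = 3.59×10⁻⁵ T. Loop 2 (z = 0.0708 m): B₂ = 4.49×10⁻⁵ T.
The fields add: B = B₁ + B₂ = 8.08×10⁻⁵ T.

B ≈ 80.8 μT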